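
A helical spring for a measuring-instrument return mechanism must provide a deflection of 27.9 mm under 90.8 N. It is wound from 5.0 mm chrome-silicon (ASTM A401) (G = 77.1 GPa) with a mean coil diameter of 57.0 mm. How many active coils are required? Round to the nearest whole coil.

10

Required rate k = F/δ = 90.8/27.9 = 3.2545 N/mm
N_a = Gd⁴/(8D³k) = (77.1×10³ × 5.0⁴)/(8 × 57.0³ × 3.2545)
    = 4.81875e+07 / 4.82166e+06 = 9.994 → 10 coils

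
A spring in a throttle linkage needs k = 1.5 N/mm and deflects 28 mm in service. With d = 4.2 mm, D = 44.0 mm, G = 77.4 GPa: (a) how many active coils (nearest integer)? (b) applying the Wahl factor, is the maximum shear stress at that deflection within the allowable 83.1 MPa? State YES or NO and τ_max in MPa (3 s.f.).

N_a = Gd⁴/(8D³k) = (77.4×10³)(4.2⁴)/(8·44.0³·1.5) = 23.56 → N_a = 24
Actual rate k = Gd⁴/(8D³·24) = 1.4726 N/mm
Working load F = kδ = 1.4726·28 = 41.232 N
C = 44.0/4.2 = 10.4762; K_W = (4C−1)/(4C−4)+0.615/C = 1.1379
τ_max = K_W·8FD/(πd³) = 1.1379·62.357 = 70.952 MPa
τ_max ≤ 83.1 MPa → acceptable

(a) 24 coils; (b) YES, τ_max = 71.0 MPa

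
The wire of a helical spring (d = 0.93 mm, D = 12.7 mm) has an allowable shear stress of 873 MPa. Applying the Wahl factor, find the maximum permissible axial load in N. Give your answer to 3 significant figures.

C = D/d = 12.7/0.93 = 13.6559
K_W = (4C−1)/(4C−4) + 0.615/C = 53.624/50.624 + 0.0450 = 1.1043
τ_max = K·8FD/(πd³) → F_max = τ_allow·πd³/(8DK)
F_max = 873·π·0.93³/(8·12.7·1.1043) = 2206/112.2 = 19.662 N

19.7 N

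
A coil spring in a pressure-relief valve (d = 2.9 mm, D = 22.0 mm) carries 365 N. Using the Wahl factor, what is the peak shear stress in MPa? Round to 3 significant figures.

Spring index C = D/d = 22.0/2.9 = 7.5862
K_W = (4C−1)/(4C−4) + 0.615/C = 29.345/26.345 + 0.0811 = 1.1949
τ₀ = 8FD/(πd³) = 8·365·22.0/(π·2.9³) = 64240/76.62 = 838.42 MPa
τ_max = K·τ₀ = 1.1949 × 838.42 = 1001.9 MPa

1000 MPa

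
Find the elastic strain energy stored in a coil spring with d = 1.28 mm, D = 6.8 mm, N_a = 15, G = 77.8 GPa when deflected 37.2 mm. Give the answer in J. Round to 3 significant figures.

k = Gd⁴/(8D³N_a) = (77.8×10³)(1.28⁴)/(8·6.8³·15) = 5.5349 N/mm
U = ½kδ² = 0.5 × 5.5349 × 37.2² = 3829.7 N·mm = 3.8297 J

3.83 J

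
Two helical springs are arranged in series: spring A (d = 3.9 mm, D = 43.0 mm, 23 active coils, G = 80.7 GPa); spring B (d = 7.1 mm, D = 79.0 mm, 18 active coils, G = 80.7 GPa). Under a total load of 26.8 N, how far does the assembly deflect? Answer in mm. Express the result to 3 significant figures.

30.3 mm

k_A = Gd⁴/(8D³N_a) = (80.7×10³)(3.9⁴)/(8·43.0³·23) = 1.2762 N/mm
k_B = Gd⁴/(8D³N_a) = (80.7×10³)(7.1⁴)/(8·79.0³·18) = 2.8884 N/mm
Series: 1/k_eq = 1/1.2762 + 1/2.8884 = 1.1298; k_eq = 0.88511 N/mm
δ = F/k_eq = 26.8/0.88511 = 30.279 mm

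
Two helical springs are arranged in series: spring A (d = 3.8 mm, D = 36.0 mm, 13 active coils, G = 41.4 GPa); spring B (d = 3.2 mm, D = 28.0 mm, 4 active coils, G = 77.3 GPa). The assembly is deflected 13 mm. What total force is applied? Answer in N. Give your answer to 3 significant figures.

k_A = Gd⁴/(8D³N_a) = (41.4×10³)(3.8⁴)/(8·36.0³·13) = 1.7791 N/mm
k_B = Gd⁴/(8D³N_a) = (77.3×10³)(3.2⁴)/(8·28.0³·4) = 11.539 N/mm
Series: 1/k_eq = 1/1.7791 + 1/11.539 = 0.64876; k_eq = 1.5414 N/mm
F = k_eq·δ = 1.5414·13 = 20.038 N

20.0 N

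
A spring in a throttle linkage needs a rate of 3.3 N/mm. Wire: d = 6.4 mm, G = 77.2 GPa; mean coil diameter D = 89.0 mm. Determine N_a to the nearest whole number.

7

N_a = Gd⁴/(8D³k) = (77.2×10³ × 6.4⁴)/(8 × 89.0³ × 3.3)
    = 1.2952e+08 / 1.86112e+07 = 6.959 → 7 coils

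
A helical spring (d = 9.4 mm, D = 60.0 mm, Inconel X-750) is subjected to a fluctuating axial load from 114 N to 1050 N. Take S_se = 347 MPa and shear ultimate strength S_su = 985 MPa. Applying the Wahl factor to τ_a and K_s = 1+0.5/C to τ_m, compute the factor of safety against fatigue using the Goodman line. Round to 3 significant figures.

C = D/d = 60.0/9.4 = 6.3830; K_W = (4C−1)/(4C−4)+0.615/C = 1.2357; K_s = 1+0.5/C = 1.0783
F_a = (F_max−F_min)/2 = 468 N; F_m = (F_max+F_min)/2 = 582 N
τ_a = K_W·8F_aD/(πd³) = 1.2357 × 86.09 = 106.38 MPa
τ_m = K_s·8F_mD/(πd³) = 1.0783 × 107.06 = 115.45 MPa
Goodman: 1/n_f = τ_a/S_se + τ_m/S_su = 106.38/347 + 115.45/985 = 0.30657 + 0.11721 = 0.42378
n_f = 1/0.42378 = 2.36

2.36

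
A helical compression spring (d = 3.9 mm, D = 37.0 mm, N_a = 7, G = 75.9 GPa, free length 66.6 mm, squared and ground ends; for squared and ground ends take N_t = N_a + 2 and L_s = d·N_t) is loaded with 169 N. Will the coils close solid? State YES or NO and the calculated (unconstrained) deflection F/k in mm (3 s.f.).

NO, δ = 27.3 mm

k = Gd⁴/(8D³N_a) = (75.9×10³)(3.9⁴)/(8·37.0³·7) = 6.1902 N/mm
N_t = 9; L_s = 3.9·9 = 35.1 mm; δ_solid = L₀ − L_s = 66.6 − 35.1 = 31.5 mm
δ = F/k = 169/6.1902 = 27.301 mm
δ < δ_solid → spring does not go solid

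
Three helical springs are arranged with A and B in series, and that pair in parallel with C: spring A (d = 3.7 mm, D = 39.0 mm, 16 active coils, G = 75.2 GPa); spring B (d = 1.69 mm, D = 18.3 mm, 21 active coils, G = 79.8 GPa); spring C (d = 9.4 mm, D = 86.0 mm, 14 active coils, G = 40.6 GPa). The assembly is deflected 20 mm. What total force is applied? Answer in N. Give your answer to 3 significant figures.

k_A = Gd⁴/(8D³N_a) = (75.2×10³)(3.7⁴)/(8·39.0³·16) = 1.8562 N/mm
k_B = Gd⁴/(8D³N_a) = (79.8×10³)(1.69⁴)/(8·18.3³·21) = 0.63225 N/mm
k_C = Gd⁴/(8D³N_a) = (40.6×10³)(9.4⁴)/(8·86.0³·14) = 4.4496 N/mm
Springs A,B series: k_AB = 1/(1/1.8562+1/0.63225) = 0.47161 N/mm; parallel with C: k_eq = 0.47161+4.4496 = 4.9212 N/mm
F = k_eq·δ = 4.9212·20 = 98.425 N

98.4 N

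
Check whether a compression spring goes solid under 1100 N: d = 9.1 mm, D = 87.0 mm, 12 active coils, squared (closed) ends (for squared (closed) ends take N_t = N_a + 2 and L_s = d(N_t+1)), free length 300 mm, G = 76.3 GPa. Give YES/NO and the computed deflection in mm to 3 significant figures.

NO, δ = 133 mm

k = Gd⁴/(8D³N_a) = (76.3×10³)(9.1⁴)/(8·87.0³·12) = 8.2768 N/mm
N_t = 14; L_s = 9.1·15 = 136.5 mm; δ_solid = L₀ − L_s = 300 − 136.5 = 163.5 mm
δ = F/k = 1100/8.2768 = 132.9 mm
δ < δ_solid → spring does not go solid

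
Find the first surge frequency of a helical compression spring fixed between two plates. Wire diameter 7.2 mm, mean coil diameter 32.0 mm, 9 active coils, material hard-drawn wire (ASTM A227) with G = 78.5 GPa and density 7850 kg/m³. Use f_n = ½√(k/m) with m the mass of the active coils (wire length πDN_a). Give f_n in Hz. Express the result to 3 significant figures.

k = Gd⁴/(8D³N_a) = (78.5×10³)(7.2⁴)/(8·32.0³·9) = 89.416 N/mm = 89416 N/m
Wire length L = πDN_a = π·32.0·9 = 904.78 mm
m = ρ·(πd²/4)·L = 7850 × 40.715×10⁻⁶ m² × 0.90478 m = 0.28918 kg
f_n = ½√(k/m) = 0.5·√(89416/0.28918) = 0.5·√(3.0921e+05) = 278.03 Hz

278 Hz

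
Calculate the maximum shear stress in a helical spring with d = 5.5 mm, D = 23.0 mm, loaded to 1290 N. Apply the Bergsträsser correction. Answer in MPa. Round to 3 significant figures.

620 MPa

Spring index C = D/d = 23.0/5.5 = 4.1818
K_B = (4C+2)/(4C−3) = 18.727/13.727 = 1.3642
τ₀ = 8FD/(πd³) = 8·1290·23.0/(π·5.5³) = 237360/522.68 = 454.12 MPa
τ_max = K·τ₀ = 1.3642 × 454.12 = 619.53 MPa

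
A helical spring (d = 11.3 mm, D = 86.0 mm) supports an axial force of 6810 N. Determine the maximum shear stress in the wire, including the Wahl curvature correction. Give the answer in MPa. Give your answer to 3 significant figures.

Spring index C = D/d = 86.0/11.3 = 7.6106
K_W = (4C−1)/(4C−4) + 0.615/C = 29.442/26.442 + 0.0808 = 1.1943
τ₀ = 8FD/(πd³) = 8·6810·86.0/(π·11.3³) = 4.68528e+06/4533 = 1033.6 MPa
τ_max = K·τ₀ = 1.1943 × 1033.6 = 1234.4 MPa

1230 MPa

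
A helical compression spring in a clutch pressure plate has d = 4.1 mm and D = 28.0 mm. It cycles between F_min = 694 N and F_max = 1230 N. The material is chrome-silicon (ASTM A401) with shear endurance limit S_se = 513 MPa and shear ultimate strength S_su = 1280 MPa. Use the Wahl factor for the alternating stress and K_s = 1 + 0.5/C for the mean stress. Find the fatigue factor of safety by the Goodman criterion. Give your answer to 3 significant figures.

0.670

C = D/d = 28.0/4.1 = 6.8293; K_W = (4C−1)/(4C−4)+0.615/C = 1.2187; K_s = 1+0.5/C = 1.0732
F_a = (F_max−F_min)/2 = 268 N; F_m = (F_max+F_min)/2 = 962 N
τ_a = K_W·8F_aD/(πd³) = 1.2187 × 277.26 = 337.9 MPa
τ_m = K_s·8F_mD/(πd³) = 1.0732 × 995.23 = 1068.1 MPa
Goodman: 1/n_f = τ_a/S_se + τ_m/S_su = 337.9/513 + 1068.1/1280 = 0.65867 + 0.83445 = 1.4931
n_f = 1/1.4931 = 0.6697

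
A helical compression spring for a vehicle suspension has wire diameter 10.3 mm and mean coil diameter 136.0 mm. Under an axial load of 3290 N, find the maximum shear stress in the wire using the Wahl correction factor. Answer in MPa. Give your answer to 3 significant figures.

Spring index C = D/d = 136.0/10.3 = 13.2039
K_W = (4C−1)/(4C−4) + 0.615/C = 51.816/48.816 + 0.0466 = 1.1080
τ₀ = 8FD/(πd³) = 8·3290·136.0/(π·10.3³) = 3.57952e+06/3432.9 = 1042.7 MPa
τ_max = K·τ₀ = 1.1080 × 1042.7 = 1155.4 MPa

1160 MPa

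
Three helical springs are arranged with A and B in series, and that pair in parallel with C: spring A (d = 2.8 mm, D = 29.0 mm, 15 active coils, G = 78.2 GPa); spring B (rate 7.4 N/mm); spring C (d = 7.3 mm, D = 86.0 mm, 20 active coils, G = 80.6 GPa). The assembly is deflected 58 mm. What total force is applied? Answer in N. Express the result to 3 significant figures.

208 N

k_A = Gd⁴/(8D³N_a) = (78.2×10³)(2.8⁴)/(8·29.0³·15) = 1.6423 N/mm
k_C = Gd⁴/(8D³N_a) = (80.6×10³)(7.3⁴)/(8·86.0³·20) = 2.2491 N/mm
Springs A,B series: k_AB = 1/(1/1.6423+1/7.4) = 1.344 N/mm; parallel with C: k_eq = 1.344+2.2491 = 3.5932 N/mm
F = k_eq·δ = 3.5932·58 = 208.4 N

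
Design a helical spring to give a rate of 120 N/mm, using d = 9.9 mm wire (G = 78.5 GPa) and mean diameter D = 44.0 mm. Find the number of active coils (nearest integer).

9

N_a = Gd⁴/(8D³k) = (78.5×10³ × 9.9⁴)/(8 × 44.0³ × 120)
    = 7.54068e+08 / 8.17766e+07 = 9.221 → 9 coils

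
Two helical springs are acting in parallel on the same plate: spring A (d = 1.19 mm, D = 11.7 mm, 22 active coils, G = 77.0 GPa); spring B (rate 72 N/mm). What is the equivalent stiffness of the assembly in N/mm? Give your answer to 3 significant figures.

k_A = Gd⁴/(8D³N_a) = (77.0×10³)(1.19⁴)/(8·11.7³·22) = 0.54778 N/mm
Parallel: k_eq = 0.54778 + 72 = 72.548 N/mm

72.5 N/mm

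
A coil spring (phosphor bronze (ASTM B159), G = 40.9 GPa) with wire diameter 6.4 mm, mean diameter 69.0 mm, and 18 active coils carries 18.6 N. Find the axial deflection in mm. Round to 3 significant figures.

12.8 mm

k = Gd⁴/(8D³N_a) = (40.9×10³)(6.4⁴)/(8·69.0³·18) = 1.4506 N/mm
δ = F/k = 18.6 / 1.4506 = 12.823 mm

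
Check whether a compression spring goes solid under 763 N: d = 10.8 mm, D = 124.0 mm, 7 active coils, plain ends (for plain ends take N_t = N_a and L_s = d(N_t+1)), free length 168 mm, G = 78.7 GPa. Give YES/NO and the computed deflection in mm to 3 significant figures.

k = Gd⁴/(8D³N_a) = (78.7×10³)(10.8⁴)/(8·124.0³·7) = 10.028 N/mm
N_t = 7; L_s = 10.8·8 = 86.4 mm; δ_solid = L₀ − L_s = 168 − 86.4 = 81.6 mm
δ = F/k = 763/10.028 = 76.087 mm
δ < δ_solid → spring does not go solid

NO, δ = 76.1 mm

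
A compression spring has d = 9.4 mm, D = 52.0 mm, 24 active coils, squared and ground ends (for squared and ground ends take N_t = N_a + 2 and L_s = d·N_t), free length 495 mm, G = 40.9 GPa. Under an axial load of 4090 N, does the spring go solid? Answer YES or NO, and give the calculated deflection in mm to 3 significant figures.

k = Gd⁴/(8D³N_a) = (40.9×10³)(9.4⁴)/(8·52.0³·24) = 11.828 N/mm
N_t = 26; L_s = 9.4·26 = 244.4 mm; δ_solid = L₀ − L_s = 495 − 244.4 = 250.6 mm
δ = F/k = 4090/11.828 = 345.78 mm
δ ≥ δ_solid → spring goes solid

YES, δ = 346 mm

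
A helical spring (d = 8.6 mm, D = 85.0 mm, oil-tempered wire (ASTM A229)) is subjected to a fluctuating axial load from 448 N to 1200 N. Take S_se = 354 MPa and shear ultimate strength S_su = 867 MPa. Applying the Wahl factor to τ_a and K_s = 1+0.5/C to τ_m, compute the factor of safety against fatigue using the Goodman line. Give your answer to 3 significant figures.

C = D/d = 85.0/8.6 = 9.8837; K_W = (4C−1)/(4C−4)+0.615/C = 1.1466; K_s = 1+0.5/C = 1.0506
F_a = (F_max−F_min)/2 = 376 N; F_m = (F_max+F_min)/2 = 824 N
τ_a = K_W·8F_aD/(πd³) = 1.1466 × 127.95 = 146.72 MPa
τ_m = K_s·8F_mD/(πd³) = 1.0506 × 280.41 = 294.59 MPa
Goodman: 1/n_f = τ_a/S_se + τ_m/S_su = 146.72/354 + 294.59/867 = 0.41446 + 0.33979 = 0.75424
n_f = 1/0.75424 = 1.326

1.33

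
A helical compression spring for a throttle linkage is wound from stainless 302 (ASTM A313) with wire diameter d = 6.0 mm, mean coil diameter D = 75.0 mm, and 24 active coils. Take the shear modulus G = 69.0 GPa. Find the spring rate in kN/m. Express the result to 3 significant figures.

k = Gd⁴/(8D³N_a) = (69.0×10³ × 6.0⁴) / (8 × 75.0³ × 24)
  = 8.9424e+07 / 8.1e+07 = 1.104 N/mm

1.10 kN/m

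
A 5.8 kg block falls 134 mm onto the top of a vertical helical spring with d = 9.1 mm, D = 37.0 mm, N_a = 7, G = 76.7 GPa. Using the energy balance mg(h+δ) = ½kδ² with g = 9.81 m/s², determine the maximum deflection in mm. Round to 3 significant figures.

9.38 mm

k = Gd⁴/(8D³N_a) = (76.7×10³)(9.1⁴)/(8·37.0³·7) = 185.42 N/mm
W = mg = 5.8 × 9.81 = 56.898 N
½kδ² − Wδ − Wh = 0 → δ = (W + √(W² + 2kWh))/k
δ = (56.898 + √(3237.4 + 2.82748e+06))/185.42 = (56.898 + 1682.5)/185.42 = 9.3805 mm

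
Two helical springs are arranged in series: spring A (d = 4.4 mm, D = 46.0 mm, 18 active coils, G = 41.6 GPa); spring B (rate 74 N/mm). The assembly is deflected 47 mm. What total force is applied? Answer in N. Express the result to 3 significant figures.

51.5 N

k_A = Gd⁴/(8D³N_a) = (41.6×10³)(4.4⁴)/(8·46.0³·18) = 1.1124 N/mm
Series: 1/k_eq = 1/1.1124 + 1/74 = 0.91246; k_eq = 1.0959 N/mm
F = k_eq·δ = 1.0959·47 = 51.509 N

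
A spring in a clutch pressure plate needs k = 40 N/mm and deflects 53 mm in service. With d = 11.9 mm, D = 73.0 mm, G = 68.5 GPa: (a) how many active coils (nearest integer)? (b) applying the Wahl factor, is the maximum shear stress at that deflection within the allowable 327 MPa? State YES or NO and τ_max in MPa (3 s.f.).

(a) 11 coils; (b) YES, τ_max = 292 MPa

N_a = Gd⁴/(8D³k) = (68.5×10³)(11.9⁴)/(8·73.0³·40) = 11.03 → N_a = 11
Actual rate k = Gd⁴/(8D³·11) = 40.126 N/mm
Working load F = kδ = 40.126·53 = 2126.7 N
C = 73.0/11.9 = 6.1345; K_W = (4C−1)/(4C−4)+0.615/C = 1.2463
τ_max = K_W·8FD/(πd³) = 1.2463·234.6 = 292.39 MPa
τ_max ≤ 327 MPa → acceptable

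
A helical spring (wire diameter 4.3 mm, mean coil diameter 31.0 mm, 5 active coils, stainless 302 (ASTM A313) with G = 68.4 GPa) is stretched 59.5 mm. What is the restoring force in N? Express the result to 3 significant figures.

1170 N

k = Gd⁴/(8D³N_a) = (68.4×10³)(4.3⁴)/(8·31.0³·5) = 19.624 N/mm
F = k·δ = 19.624 × 59.5 = 1167.6 N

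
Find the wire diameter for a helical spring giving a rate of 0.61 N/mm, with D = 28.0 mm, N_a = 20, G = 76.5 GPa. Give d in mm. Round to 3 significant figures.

2.30 mm

d = (8D³N_a·k / G)^(1/4) = (8·28.0³·20·0.61 / (76.5×10³))^0.25
  = (28.007)^0.25 = 2.3005 mm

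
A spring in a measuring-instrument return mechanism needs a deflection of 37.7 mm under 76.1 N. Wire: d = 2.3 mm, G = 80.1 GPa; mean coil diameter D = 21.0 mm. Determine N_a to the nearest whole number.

15

Required rate k = F/δ = 76.1/37.7 = 2.0186 N/mm
N_a = Gd⁴/(8D³k) = (80.1×10³ × 2.3⁴)/(8 × 21.0³ × 2.0186)
    = 2.24153e+06 / 149552 = 14.99 → 15 coils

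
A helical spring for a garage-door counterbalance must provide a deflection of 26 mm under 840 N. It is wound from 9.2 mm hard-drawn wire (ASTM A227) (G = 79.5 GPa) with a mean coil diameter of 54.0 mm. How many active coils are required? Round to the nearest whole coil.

14

Required rate k = F/δ = 840/26 = 32.308 N/mm
N_a = Gd⁴/(8D³k) = (79.5×10³ × 9.2⁴)/(8 × 54.0³ × 32.308)
    = 5.69532e+08 / 4.06984e+07 = 13.99 → 14 coils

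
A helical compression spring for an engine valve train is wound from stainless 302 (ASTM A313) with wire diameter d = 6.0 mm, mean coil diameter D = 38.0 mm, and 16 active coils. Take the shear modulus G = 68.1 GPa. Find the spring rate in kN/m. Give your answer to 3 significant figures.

12.6 kN/m

k = Gd⁴/(8D³N_a) = (68.1×10³ × 6.0⁴) / (8 × 38.0³ × 16)
  = 8.82576e+07 / 7.02362e+06 = 12.566 N/mm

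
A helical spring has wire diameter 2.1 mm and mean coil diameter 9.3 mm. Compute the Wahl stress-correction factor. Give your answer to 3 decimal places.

1.358

C = D/d = 9.3/2.1 = 4.4286
K_W = (4C−1)/(4C−4) + 0.615/C = 16.714/13.714 + 0.1389 = 1.3576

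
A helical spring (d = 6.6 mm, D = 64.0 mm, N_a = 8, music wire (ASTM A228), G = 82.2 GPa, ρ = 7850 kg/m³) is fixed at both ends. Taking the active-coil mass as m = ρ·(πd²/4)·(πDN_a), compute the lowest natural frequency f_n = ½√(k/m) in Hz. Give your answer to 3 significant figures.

k = Gd⁴/(8D³N_a) = (82.2×10³)(6.6⁴)/(8·64.0³·8) = 9.2967 N/mm = 9296.7 N/m
Wire length L = πDN_a = π·64.0·8 = 1608.5 mm
m = ρ·(πd²/4)·L = 7850 × 34.212×10⁻⁶ m² × 1.6085 m = 0.43198 kg
f_n = ½√(k/m) = 0.5·√(9296.7/0.43198) = 0.5·√(21521) = 73.35 Hz

73.4 Hz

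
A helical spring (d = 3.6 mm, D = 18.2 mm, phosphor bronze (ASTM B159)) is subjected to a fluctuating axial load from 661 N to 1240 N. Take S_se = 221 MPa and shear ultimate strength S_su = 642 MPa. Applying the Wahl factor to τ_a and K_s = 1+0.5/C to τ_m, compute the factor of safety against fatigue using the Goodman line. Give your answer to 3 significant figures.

C = D/d = 18.2/3.6 = 5.0556; K_W = (4C−1)/(4C−4)+0.615/C = 1.3066; K_s = 1+0.5/C = 1.0989
F_a = (F_max−F_min)/2 = 289.5 N; F_m = (F_max+F_min)/2 = 950.5 N
τ_a = K_W·8F_aD/(πd³) = 1.3066 × 287.58 = 375.74 MPa
τ_m = K_s·8F_mD/(πd³) = 1.0989 × 944.18 = 1037.6 MPa
Goodman: 1/n_f = τ_a/S_se + τ_m/S_su = 375.74/221 + 1037.6/642 = 1.70019 + 1.61614 = 3.3163
n_f = 1/3.3163 = 0.3015

0.302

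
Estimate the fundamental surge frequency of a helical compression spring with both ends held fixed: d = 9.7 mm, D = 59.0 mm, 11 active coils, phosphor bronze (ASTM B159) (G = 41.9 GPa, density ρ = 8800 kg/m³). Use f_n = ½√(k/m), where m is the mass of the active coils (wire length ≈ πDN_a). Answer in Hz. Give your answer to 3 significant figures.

62.2 Hz

k = Gd⁴/(8D³N_a) = (41.9×10³)(9.7⁴)/(8·59.0³·11) = 20.524 N/mm = 20524 N/m
Wire length L = πDN_a = π·59.0·11 = 2038.9 mm
m = ρ·(πd²/4)·L = 8800 × 73.898×10⁻⁶ m² × 2.0389 m = 1.3259 kg
f_n = ½√(k/m) = 0.5·√(20524/1.3259) = 0.5·√(15479) = 62.208 Hz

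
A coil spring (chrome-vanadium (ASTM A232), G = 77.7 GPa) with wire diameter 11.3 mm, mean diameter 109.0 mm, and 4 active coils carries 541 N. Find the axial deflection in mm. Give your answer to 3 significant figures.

17.7 mm

k = Gd⁴/(8D³N_a) = (77.7×10³)(11.3⁴)/(8·109.0³·4) = 30.571 N/mm
δ = F/k = 541 / 30.571 = 17.697 mm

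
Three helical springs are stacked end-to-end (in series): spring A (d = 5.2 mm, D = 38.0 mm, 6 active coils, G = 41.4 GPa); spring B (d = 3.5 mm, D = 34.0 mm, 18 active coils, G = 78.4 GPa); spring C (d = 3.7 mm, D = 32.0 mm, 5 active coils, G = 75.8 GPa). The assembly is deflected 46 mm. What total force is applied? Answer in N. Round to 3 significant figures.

69.7 N

k_A = Gd⁴/(8D³N_a) = (41.4×10³)(5.2⁴)/(8·38.0³·6) = 11.493 N/mm
k_B = Gd⁴/(8D³N_a) = (78.4×10³)(3.5⁴)/(8·34.0³·18) = 2.0787 N/mm
k_C = Gd⁴/(8D³N_a) = (75.8×10³)(3.7⁴)/(8·32.0³·5) = 10.838 N/mm
Series: 1/k_eq = 1/11.493 + 1/2.0787 + 1/10.838 = 0.66035; k_eq = 1.5144 N/mm
F = k_eq·δ = 1.5144·46 = 69.66 N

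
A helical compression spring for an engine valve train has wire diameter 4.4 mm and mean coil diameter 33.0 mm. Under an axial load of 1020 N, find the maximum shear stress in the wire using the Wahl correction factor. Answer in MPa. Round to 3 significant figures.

Spring index C = D/d = 33.0/4.4 = 7.5000
K_W = (4C−1)/(4C−4) + 0.615/C = 29.000/26.000 + 0.0820 = 1.1974
τ₀ = 8FD/(πd³) = 8·1020·33.0/(π·4.4³) = 269280/267.61 = 1006.2 MPa
τ_max = K·τ₀ = 1.1974 × 1006.2 = 1204.8 MPa

1200 MPa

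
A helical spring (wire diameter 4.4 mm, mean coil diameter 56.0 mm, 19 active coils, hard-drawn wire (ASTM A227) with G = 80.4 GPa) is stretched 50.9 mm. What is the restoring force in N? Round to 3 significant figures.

57.5 N

k = Gd⁴/(8D³N_a) = (80.4×10³)(4.4⁴)/(8·56.0³·19) = 1.1289 N/mm
F = k·δ = 1.1289 × 50.9 = 57.461 N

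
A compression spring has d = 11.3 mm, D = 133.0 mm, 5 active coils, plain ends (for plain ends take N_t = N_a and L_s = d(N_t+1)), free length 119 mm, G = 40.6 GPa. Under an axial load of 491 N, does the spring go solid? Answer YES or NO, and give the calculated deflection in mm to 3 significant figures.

k = Gd⁴/(8D³N_a) = (40.6×10³)(11.3⁴)/(8·133.0³·5) = 7.0344 N/mm
N_t = 5; L_s = 11.3·6 = 67.8 mm; δ_solid = L₀ − L_s = 119 − 67.8 = 51.2 mm
δ = F/k = 491/7.0344 = 69.8 mm
δ ≥ δ_solid → spring goes solid

YES, δ = 69.8 mm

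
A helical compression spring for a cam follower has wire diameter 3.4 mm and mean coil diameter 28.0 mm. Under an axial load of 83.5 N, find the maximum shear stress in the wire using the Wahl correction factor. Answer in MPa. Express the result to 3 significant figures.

178 MPa

Spring index C = D/d = 28.0/3.4 = 8.2353
K_W = (4C−1)/(4C−4) + 0.615/C = 31.941/28.941 + 0.0747 = 1.1783
τ₀ = 8FD/(πd³) = 8·83.5·28.0/(π·3.4³) = 18704/123.48 = 151.48 MPa
τ_max = K·τ₀ = 1.1783 × 151.48 = 178.49 MPa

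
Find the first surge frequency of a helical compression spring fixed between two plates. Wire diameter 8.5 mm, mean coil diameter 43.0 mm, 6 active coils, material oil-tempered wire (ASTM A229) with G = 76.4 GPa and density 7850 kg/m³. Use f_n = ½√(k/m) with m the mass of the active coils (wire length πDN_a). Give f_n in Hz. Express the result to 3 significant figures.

269 Hz

k = Gd⁴/(8D³N_a) = (76.4×10³)(8.5⁴)/(8·43.0³·6) = 104.5 N/mm = 1.045e+05 N/m
Wire length L = πDN_a = π·43.0·6 = 810.53 mm
m = ρ·(πd²/4)·L = 7850 × 56.745×10⁻⁶ m² × 0.81053 m = 0.36105 kg
f_n = ½√(k/m) = 0.5·√(1.045e+05/0.36105) = 0.5·√(2.8944e+05) = 269 Hz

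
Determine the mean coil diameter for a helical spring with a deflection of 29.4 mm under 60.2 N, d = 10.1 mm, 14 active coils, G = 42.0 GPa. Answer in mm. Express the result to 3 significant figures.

124 mm

Required rate k = F/δ = 60.2/29.4 = 2.0476 N/mm
D = (Gd⁴/(8N_a·k))^(1/3) = (42.0×10³·10.1⁴/(8·14·2.0476))^(1/3)
  = (1.90576e+06)^(1/3) = 123.9812 mm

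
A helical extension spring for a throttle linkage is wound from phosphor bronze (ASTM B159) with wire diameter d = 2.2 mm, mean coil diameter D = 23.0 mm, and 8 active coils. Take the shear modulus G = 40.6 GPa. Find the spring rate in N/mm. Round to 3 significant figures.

k = Gd⁴/(8D³N_a) = (40.6×10³ × 2.2⁴) / (8 × 23.0³ × 8)
  = 951079 / 778688 = 1.2214 N/mm

1.22 N/mm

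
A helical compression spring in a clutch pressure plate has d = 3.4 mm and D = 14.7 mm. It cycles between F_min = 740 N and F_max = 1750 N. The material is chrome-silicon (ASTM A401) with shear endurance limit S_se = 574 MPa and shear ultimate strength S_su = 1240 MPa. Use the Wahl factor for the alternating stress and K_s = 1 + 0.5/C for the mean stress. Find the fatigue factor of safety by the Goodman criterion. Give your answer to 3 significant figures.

0.452

C = D/d = 14.7/3.4 = 4.3235; K_W = (4C−1)/(4C−4)+0.615/C = 1.3679; K_s = 1+0.5/C = 1.1156
F_a = (F_max−F_min)/2 = 505 N; F_m = (F_max+F_min)/2 = 1245 N
τ_a = K_W·8F_aD/(πd³) = 1.3679 × 480.96 = 657.91 MPa
τ_m = K_s·8F_mD/(πd³) = 1.1156 × 1185.7 = 1322.9 MPa
Goodman: 1/n_f = τ_a/S_se + τ_m/S_su = 657.91/574 + 1322.9/1240 = 1.14619 + 1.06683 = 2.213
n_f = 1/2.213 = 0.4519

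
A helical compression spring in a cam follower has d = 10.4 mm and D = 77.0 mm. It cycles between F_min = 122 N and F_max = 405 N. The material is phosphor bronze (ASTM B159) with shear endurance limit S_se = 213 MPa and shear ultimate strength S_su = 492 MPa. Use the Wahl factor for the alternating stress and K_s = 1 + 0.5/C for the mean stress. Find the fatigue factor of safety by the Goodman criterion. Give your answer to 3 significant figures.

4.19

C = D/d = 77.0/10.4 = 7.4038; K_W = (4C−1)/(4C−4)+0.615/C = 1.2002; K_s = 1+0.5/C = 1.0675
F_a = (F_max−F_min)/2 = 141.5 N; F_m = (F_max+F_min)/2 = 263.5 N
τ_a = K_W·8F_aD/(πd³) = 1.2002 × 24.665 = 29.603 MPa
τ_m = K_s·8F_mD/(πd³) = 1.0675 × 45.932 = 49.033 MPa
Goodman: 1/n_f = τ_a/S_se + τ_m/S_su = 29.603/213 + 49.033/492 = 0.13898 + 0.09966 = 0.23864
n_f = 1/0.23864 = 4.19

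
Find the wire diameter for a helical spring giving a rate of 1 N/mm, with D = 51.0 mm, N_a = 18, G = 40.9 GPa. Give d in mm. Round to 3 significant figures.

d = (8D³N_a·k / G)^(1/4) = (8·51.0³·18·1 / (40.9×10³))^0.25
  = (467.04)^0.25 = 4.6488 mm

4.65 mm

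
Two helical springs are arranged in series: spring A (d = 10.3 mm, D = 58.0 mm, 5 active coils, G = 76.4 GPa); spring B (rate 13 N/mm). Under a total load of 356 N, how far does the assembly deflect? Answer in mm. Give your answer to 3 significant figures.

k_A = Gd⁴/(8D³N_a) = (76.4×10³)(10.3⁴)/(8·58.0³·5) = 110.18 N/mm
Series: 1/k_eq = 1/110.18 + 1/13 = 0.085999; k_eq = 11.628 N/mm
δ = F/k_eq = 356/11.628 = 30.616 mm

30.6 mm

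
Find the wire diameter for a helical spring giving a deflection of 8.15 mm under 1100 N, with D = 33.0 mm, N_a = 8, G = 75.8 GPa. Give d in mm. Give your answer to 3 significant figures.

Required rate k = F/δ = 1100/8.15 = 134.97 N/mm
d = (8D³N_a·k / G)^(1/4) = (8·33.0³·8·134.97 / (75.8×10³))^0.25
  = (4095.3)^0.25 = 7.9997 mm

8.00 mm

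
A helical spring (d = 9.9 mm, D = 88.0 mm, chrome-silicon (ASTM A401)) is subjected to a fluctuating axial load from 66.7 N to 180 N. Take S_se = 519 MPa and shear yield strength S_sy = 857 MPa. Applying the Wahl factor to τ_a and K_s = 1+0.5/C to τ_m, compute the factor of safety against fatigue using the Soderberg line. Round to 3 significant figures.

C = D/d = 88.0/9.9 = 8.8889; K_W = (4C−1)/(4C−4)+0.615/C = 1.1643; K_s = 1+0.5/C = 1.0562
F_a = (F_max−F_min)/2 = 56.65 N; F_m = (F_max+F_min)/2 = 123.35 N
τ_a = K_W·8F_aD/(πd³) = 1.1643 × 13.083 = 15.232 MPa
τ_m = K_s·8F_mD/(πd³) = 1.0562 × 28.488 = 30.09 MPa
Soderberg: 1/n_f = τ_a/S_se + τ_m/S_sy = 15.232/519 + 30.09/857 = 0.02935 + 0.03511 = 0.06446
n_f = 1/0.06446 = 15.51

15.5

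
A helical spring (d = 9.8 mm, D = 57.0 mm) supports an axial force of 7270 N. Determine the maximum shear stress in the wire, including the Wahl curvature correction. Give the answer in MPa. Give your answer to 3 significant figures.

Spring index C = D/d = 57.0/9.8 = 5.8163
K_W = (4C−1)/(4C−4) + 0.615/C = 22.265/19.265 + 0.1057 = 1.2615
τ₀ = 8FD/(πd³) = 8·7270·57.0/(π·9.8³) = 3.31512e+06/2956.8 = 1121.2 MPa
τ_max = K·τ₀ = 1.2615 × 1121.2 = 1414.3 MPa

1410 MPa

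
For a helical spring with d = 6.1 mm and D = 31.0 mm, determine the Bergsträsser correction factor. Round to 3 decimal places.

C = D/d = 31.0/6.1 = 5.0820
K_B = (4C+2)/(4C−3) = 22.328/17.328 = 1.2886

1.289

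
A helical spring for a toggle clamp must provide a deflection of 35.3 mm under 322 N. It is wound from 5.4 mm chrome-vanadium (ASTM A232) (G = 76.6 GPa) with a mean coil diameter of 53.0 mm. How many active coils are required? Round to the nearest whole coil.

Required rate k = F/δ = 322/35.3 = 9.1218 N/mm
N_a = Gd⁴/(8D³k) = (76.6×10³ × 5.4⁴)/(8 × 53.0³ × 9.1218)
    = 6.51334e+07 / 1.08642e+07 = 5.995 → 6 coils

6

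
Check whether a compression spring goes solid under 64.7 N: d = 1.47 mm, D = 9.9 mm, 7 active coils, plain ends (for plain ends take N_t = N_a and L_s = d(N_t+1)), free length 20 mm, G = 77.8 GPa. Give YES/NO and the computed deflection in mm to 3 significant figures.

YES, δ = 9.68 mm

k = Gd⁴/(8D³N_a) = (77.8×10³)(1.47⁴)/(8·9.9³·7) = 6.6858 N/mm
N_t = 7; L_s = 1.47·8 = 11.76 mm; δ_solid = L₀ − L_s = 20 − 11.76 = 8.24 mm
δ = F/k = 64.7/6.6858 = 9.6772 mm
δ ≥ δ_solid → spring goes solid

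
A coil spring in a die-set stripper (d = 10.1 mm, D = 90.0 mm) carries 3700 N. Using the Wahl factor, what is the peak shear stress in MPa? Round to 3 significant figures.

Spring index C = D/d = 90.0/10.1 = 8.9109
K_W = (4C−1)/(4C−4) + 0.615/C = 34.644/31.644 + 0.0690 = 1.1638
τ₀ = 8FD/(πd³) = 8·3700·90.0/(π·10.1³) = 2.664e+06/3236.8 = 823.04 MPa
τ_max = K·τ₀ = 1.1638 × 823.04 = 957.87 MPa

958 MPa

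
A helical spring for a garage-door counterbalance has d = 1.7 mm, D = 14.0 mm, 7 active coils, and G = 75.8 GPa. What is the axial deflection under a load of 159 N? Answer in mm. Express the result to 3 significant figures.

k = Gd⁴/(8D³N_a) = (75.8×10³)(1.7⁴)/(8·14.0³·7) = 4.12 N/mm
δ = F/k = 159 / 4.12 = 38.593 mm

38.6 mm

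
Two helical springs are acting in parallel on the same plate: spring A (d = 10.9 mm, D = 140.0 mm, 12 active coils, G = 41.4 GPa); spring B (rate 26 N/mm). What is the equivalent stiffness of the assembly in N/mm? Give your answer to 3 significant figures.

28.2 N/mm

k_A = Gd⁴/(8D³N_a) = (41.4×10³)(10.9⁴)/(8·140.0³·12) = 2.2185 N/mm
Parallel: k_eq = 2.2185 + 26 = 28.218 N/mm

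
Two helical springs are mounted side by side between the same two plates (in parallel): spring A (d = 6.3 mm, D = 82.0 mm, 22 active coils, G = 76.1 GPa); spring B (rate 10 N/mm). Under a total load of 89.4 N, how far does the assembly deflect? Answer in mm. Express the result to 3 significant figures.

k_A = Gd⁴/(8D³N_a) = (76.1×10³)(6.3⁴)/(8·82.0³·22) = 1.2354 N/mm
Parallel: k_eq = 1.2354 + 10 = 11.235 N/mm
δ = F/k_eq = 89.4/11.235 = 7.957 mm

7.96 mm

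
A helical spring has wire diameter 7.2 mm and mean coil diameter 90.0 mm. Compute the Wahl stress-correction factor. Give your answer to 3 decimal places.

C = D/d = 90.0/7.2 = 12.5000
K_W = (4C−1)/(4C−4) + 0.615/C = 49.000/46.000 + 0.0492 = 1.1144

1.114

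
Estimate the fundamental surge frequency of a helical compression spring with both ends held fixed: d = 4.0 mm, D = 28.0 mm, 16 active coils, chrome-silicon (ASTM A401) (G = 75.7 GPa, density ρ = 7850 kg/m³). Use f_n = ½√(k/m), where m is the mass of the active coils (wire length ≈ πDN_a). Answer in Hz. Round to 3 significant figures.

111 Hz

k = Gd⁴/(8D³N_a) = (75.7×10³)(4.0⁴)/(8·28.0³·16) = 6.8969 N/mm = 6896.9 N/m
Wire length L = πDN_a = π·28.0·16 = 1407.4 mm
m = ρ·(πd²/4)·L = 7850 × 12.566×10⁻⁶ m² × 1.4074 m = 0.13884 kg
f_n = ½√(k/m) = 0.5·√(6896.9/0.13884) = 0.5·√(49676) = 111.44 Hz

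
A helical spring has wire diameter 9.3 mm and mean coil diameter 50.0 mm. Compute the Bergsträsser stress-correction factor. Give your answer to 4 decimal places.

1.2702

C = D/d = 50.0/9.3 = 5.3763
K_B = (4C+2)/(4C−3) = 23.505/18.505 = 1.2702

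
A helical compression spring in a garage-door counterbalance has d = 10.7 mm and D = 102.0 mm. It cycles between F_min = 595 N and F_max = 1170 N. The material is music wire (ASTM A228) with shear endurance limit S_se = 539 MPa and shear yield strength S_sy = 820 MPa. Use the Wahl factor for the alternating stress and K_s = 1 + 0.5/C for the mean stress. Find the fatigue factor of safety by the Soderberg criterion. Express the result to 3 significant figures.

C = D/d = 102.0/10.7 = 9.5327; K_W = (4C−1)/(4C−4)+0.615/C = 1.1524; K_s = 1+0.5/C = 1.0525
F_a = (F_max−F_min)/2 = 287.5 N; F_m = (F_max+F_min)/2 = 882.5 N
τ_a = K_W·8F_aD/(πd³) = 1.1524 × 60.957 = 70.248 MPa
τ_m = K_s·8F_mD/(πd³) = 1.0525 × 187.11 = 196.93 MPa
Soderberg: 1/n_f = τ_a/S_se + τ_m/S_sy = 70.248/539 + 196.93/820 = 0.13033 + 0.24016 = 0.37049
n_f = 1/0.37049 = 2.699

2.70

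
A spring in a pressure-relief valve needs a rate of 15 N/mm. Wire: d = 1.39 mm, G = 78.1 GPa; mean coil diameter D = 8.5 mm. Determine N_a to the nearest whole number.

4

N_a = Gd⁴/(8D³k) = (78.1×10³ × 1.39⁴)/(8 × 8.5³ × 15)
    = 291548 / 73695 = 3.956 → 4 coils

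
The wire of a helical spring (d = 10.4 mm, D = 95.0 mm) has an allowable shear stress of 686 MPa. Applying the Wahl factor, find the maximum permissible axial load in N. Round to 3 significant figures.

2750 N

C = D/d = 95.0/10.4 = 9.1346
K_W = (4C−1)/(4C−4) + 0.615/C = 35.538/32.538 + 0.0673 = 1.1595
τ_max = K·8FD/(πd³) → F_max = τ_allow·πd³/(8DK)
F_max = 686·π·10.4³/(8·95.0·1.1595) = 2.4242e+06/881.24 = 2750.9 N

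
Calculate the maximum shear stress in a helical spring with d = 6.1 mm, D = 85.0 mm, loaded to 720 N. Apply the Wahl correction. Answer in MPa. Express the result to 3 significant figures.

Spring index C = D/d = 85.0/6.1 = 13.9344
K_W = (4C−1)/(4C−4) + 0.615/C = 54.738/51.738 + 0.0441 = 1.1021
τ₀ = 8FD/(πd³) = 8·720·85.0/(π·6.1³) = 489600/713.08 = 686.6 MPa
τ_max = K·τ₀ = 1.1021 × 686.6 = 756.71 MPa

757 MPa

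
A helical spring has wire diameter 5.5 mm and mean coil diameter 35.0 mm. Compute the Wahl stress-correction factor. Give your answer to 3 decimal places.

C = D/d = 35.0/5.5 = 6.3636
K_W = (4C−1)/(4C−4) + 0.615/C = 24.455/21.455 + 0.0966 = 1.2365

1.236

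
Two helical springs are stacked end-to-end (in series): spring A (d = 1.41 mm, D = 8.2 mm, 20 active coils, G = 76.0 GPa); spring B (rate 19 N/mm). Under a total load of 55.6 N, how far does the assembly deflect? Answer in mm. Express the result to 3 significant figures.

k_A = Gd⁴/(8D³N_a) = (76.0×10³)(1.41⁴)/(8·8.2³·20) = 3.4051 N/mm
Series: 1/k_eq = 1/3.4051 + 1/19 = 0.34631; k_eq = 2.8876 N/mm
δ = F/k_eq = 55.6/2.8876 = 19.255 mm

19.3 mm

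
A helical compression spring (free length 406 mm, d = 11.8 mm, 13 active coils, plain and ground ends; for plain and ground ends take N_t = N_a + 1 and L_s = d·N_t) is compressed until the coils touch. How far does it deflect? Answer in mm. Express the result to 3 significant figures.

241 mm

N_t = 14; L_s = 11.8·14 = 165.2 mm
δ_solid = L₀ − L_s = 406 − 165.2 = 240.8 mm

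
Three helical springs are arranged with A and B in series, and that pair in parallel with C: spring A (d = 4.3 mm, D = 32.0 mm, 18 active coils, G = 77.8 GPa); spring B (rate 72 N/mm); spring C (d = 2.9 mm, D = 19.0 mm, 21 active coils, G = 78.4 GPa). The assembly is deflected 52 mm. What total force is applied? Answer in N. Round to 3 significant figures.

k_A = Gd⁴/(8D³N_a) = (77.8×10³)(4.3⁴)/(8·32.0³·18) = 5.6369 N/mm
k_C = Gd⁴/(8D³N_a) = (78.4×10³)(2.9⁴)/(8·19.0³·21) = 4.8121 N/mm
Springs A,B series: k_AB = 1/(1/5.6369+1/72) = 5.2276 N/mm; parallel with C: k_eq = 5.2276+4.8121 = 10.04 N/mm
F = k_eq·δ = 10.04·52 = 522.07 N

522 N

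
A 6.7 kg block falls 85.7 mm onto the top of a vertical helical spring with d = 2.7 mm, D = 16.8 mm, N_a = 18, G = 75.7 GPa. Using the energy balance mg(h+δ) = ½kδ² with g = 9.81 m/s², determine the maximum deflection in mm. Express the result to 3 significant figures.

56.3 mm

k = Gd⁴/(8D³N_a) = (75.7×10³)(2.7⁴)/(8·16.8³·18) = 5.892 N/mm
W = mg = 6.7 × 9.81 = 65.727 N
½kδ² − Wδ − Wh = 0 → δ = (W + √(W² + 2kWh))/k
δ = (65.727 + √(4320 + 66376.6))/5.892 = (65.727 + 265.89)/5.892 = 56.283 mm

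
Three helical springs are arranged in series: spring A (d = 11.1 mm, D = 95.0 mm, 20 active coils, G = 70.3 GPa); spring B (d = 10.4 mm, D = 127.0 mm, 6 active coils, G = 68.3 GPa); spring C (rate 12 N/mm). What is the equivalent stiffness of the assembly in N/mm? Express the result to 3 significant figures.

k_A = Gd⁴/(8D³N_a) = (70.3×10³)(11.1⁴)/(8·95.0³·20) = 7.7796 N/mm
k_B = Gd⁴/(8D³N_a) = (68.3×10³)(10.4⁴)/(8·127.0³·6) = 8.1265 N/mm
Series: 1/k_eq = 1/7.7796 + 1/8.1265 + 1/12 = 0.33493; k_eq = 2.9857 N/mm

2.99 N/mm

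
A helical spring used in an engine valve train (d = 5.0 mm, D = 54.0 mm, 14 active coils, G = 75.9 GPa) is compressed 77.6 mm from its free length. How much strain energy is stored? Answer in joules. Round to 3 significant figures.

8.10 J

k = Gd⁴/(8D³N_a) = (75.9×10³)(5.0⁴)/(8·54.0³·14) = 2.6898 N/mm
U = ½kδ² = 0.5 × 2.6898 × 77.6² = 8098.7 N·mm = 8.0987 J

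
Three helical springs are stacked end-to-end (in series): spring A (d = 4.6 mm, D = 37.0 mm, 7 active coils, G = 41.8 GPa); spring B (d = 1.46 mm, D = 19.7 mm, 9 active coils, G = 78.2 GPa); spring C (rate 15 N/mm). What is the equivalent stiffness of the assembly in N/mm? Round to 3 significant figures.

0.566 N/mm

k_A = Gd⁴/(8D³N_a) = (41.8×10³)(4.6⁴)/(8·37.0³·7) = 6.598 N/mm
k_B = Gd⁴/(8D³N_a) = (78.2×10³)(1.46⁴)/(8·19.7³·9) = 0.64549 N/mm
Series: 1/k_eq = 1/6.598 + 1/0.64549 + 1/15 = 1.7674; k_eq = 0.56579 N/mm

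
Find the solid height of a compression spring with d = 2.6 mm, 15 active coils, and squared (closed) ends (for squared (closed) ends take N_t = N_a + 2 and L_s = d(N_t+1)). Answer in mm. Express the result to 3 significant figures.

squared (closed) ends: N_t = N_a + 2 = 15 + 2 = 17
L_s = d·(N_t+1) = 2.6 × 18 = 46.8 mm

46.8 mm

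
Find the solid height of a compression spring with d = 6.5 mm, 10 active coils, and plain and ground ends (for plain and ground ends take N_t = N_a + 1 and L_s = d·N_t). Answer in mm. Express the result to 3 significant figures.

plain and ground ends: N_t = N_a + 1 = 10 + 1 = 11
L_s = d·N_t = 6.5 × 11 = 71.5 mm

71.5 mm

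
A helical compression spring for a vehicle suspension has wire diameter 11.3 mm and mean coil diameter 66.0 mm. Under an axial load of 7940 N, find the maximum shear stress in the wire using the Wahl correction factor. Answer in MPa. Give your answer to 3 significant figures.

1170 MPa

Spring index C = D/d = 66.0/11.3 = 5.8407
K_W = (4C−1)/(4C−4) + 0.615/C = 22.363/19.363 + 0.1053 = 1.2602
τ₀ = 8FD/(πd³) = 8·7940·66.0/(π·11.3³) = 4.19232e+06/4533 = 924.85 MPa
τ_max = K·τ₀ = 1.2602 × 924.85 = 1165.5 MPa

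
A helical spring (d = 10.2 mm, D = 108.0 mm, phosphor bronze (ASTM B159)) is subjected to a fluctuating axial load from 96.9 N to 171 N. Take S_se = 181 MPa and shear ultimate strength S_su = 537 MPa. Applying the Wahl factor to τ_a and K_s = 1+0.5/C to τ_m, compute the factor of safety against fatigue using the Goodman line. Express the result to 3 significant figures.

7.81

C = D/d = 108.0/10.2 = 10.5882; K_W = (4C−1)/(4C−4)+0.615/C = 1.1363; K_s = 1+0.5/C = 1.0472
F_a = (F_max−F_min)/2 = 37.05 N; F_m = (F_max+F_min)/2 = 133.95 N
τ_a = K_W·8F_aD/(πd³) = 1.1363 × 9.6018 = 10.911 MPa
τ_m = K_s·8F_mD/(πd³) = 1.0472 × 34.714 = 36.353 MPa
Goodman: 1/n_f = τ_a/S_se + τ_m/S_su = 10.911/181 + 36.353/537 = 0.06028 + 0.06770 = 0.12798
n_f = 1/0.12798 = 7.814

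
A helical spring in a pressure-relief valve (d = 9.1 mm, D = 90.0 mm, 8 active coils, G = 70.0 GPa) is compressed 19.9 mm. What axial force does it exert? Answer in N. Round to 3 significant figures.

k = Gd⁴/(8D³N_a) = (70.0×10³)(9.1⁴)/(8·90.0³·8) = 10.289 N/mm
F = k·δ = 10.289 × 19.9 = 204.74 N

205 N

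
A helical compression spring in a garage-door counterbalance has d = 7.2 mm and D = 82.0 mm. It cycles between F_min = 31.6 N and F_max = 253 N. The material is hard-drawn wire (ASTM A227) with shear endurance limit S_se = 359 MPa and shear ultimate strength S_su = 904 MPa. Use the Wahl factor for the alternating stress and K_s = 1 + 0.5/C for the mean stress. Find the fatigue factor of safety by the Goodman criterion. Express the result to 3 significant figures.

3.49

C = D/d = 82.0/7.2 = 11.3889; K_W = (4C−1)/(4C−4)+0.615/C = 1.1262; K_s = 1+0.5/C = 1.0439
F_a = (F_max−F_min)/2 = 110.7 N; F_m = (F_max+F_min)/2 = 142.3 N
τ_a = K_W·8F_aD/(πd³) = 1.1262 × 61.93 = 69.746 MPa
τ_m = K_s·8F_mD/(πd³) = 1.0439 × 79.609 = 83.104 MPa
Goodman: 1/n_f = τ_a/S_se + τ_m/S_su = 69.746/359 + 83.104/904 = 0.19428 + 0.09193 = 0.28621
n_f = 1/0.28621 = 3.494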